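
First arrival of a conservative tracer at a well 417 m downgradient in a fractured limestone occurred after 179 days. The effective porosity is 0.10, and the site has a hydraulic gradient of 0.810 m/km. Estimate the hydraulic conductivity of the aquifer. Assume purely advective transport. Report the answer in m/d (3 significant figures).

v = L / t = 417 / 179 = 2.330 m/d
K = v · n / i = 2.330 × 0.10 / 8.1e-4 = 288 m/d

288 m/d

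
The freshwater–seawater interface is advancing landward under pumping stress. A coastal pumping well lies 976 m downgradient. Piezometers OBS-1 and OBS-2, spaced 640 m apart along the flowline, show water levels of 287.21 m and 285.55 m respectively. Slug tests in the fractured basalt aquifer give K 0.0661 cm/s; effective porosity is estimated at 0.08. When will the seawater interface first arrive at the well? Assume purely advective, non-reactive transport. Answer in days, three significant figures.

Hydraulic gradient i = (287.21 − 285.55) / 640 = 1.66 / 640 = 0.002594
K = 0.0661 cm/s × 864 = 57.11 m/d
Specific discharge q = 57.11 × 0.002594 = 0.1481 m/d
Seepage velocity v = q / n = 0.1481 / 0.08 = 1.852 m/d
t = L / v = 976 / 1.852 = 527.1 d

527 days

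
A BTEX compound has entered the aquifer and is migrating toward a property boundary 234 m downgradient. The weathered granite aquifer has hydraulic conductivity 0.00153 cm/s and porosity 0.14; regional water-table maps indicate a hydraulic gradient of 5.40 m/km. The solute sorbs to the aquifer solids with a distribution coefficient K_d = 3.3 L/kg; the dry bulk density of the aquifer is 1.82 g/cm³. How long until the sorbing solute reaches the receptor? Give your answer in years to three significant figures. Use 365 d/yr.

552 years

K = 0.00153 cm/s × 864 = 1.322 m/d
Darcy flux q = K·i = 1.322 × 0.0054 = 0.007138 m/d
Seepage velocity v = q / n = 0.007138 / 0.14 = 0.05099 m/d
Retardation R = 1 + ρ_b·K_d/n = 1 + 1.82×3.3/0.14 = 43.90
Contaminant velocity v_c = v/R = 0.05099/43.90 = 0.001161 m/d
t = L/v_c = 234/0.001161 = 201500 d
   = 201500/365 = 552 yr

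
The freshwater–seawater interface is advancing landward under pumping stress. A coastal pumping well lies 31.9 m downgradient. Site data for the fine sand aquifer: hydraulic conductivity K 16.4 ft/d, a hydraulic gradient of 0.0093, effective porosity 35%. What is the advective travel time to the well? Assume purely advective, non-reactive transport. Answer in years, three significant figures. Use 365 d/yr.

K = 16.4 ft/d × 0.3048 = 4.999 m/d
Darcy flux q = K·i = 4.999 × 0.0093 = 0.04649 m/d
Seepage velocity v = q / n = 0.04649 / 0.35 = 0.1328 m/d
t = L / v = 31.9 / 0.1328 = 240.2 d
   = 240.2 / 365 = 0.658 yr

0.658 years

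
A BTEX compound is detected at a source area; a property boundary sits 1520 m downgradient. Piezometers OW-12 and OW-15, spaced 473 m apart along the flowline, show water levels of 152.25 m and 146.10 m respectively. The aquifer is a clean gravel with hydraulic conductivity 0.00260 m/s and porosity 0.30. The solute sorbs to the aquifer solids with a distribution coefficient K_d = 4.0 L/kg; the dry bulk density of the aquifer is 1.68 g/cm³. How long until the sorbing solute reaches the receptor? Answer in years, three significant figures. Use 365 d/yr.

10.0 years

Hydraulic gradient i = (152.25 − 146.10) / 473 = 6.15 / 473 = 0.01300
K = 0.00260 m/s × 86400 s/d = 224.6 m/d
Darcy flux q = K·i = 224.6 × 0.01300 = 2.921 m/d
Average linear velocity = 2.921 / 0.30 = 9.736 m/d
Retardation R = 1 + ρ_b·K_d/n = 1 + 1.68×4.0/0.30 = 23.40
Contaminant velocity v_c = v/R = 9.736/23.40 = 0.4161 m/d
t = L/v_c = 1520/0.4161 = 3653 d
   = 3653/365 = 10.0 yr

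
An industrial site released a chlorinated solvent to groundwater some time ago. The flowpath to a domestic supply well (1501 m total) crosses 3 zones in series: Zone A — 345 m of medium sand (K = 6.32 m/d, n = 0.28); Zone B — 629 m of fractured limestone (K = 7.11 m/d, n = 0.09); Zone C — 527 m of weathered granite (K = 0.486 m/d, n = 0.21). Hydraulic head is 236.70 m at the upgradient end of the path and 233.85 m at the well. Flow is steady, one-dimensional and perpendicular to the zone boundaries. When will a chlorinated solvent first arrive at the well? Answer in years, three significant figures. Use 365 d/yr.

Total head drop ΔH = 236.70 − 233.85 = 2.85 m
Continuity: the same q passes through each zone, so ΔH = q·Σ(L_j/K_j) — the zones act as resistances in series.
Σ(L/K) = 345/6.32 + 629/7.11 + 527/0.486 = 54.59 + 88.47 + 1084 = 1227 d
q = ΔH / Σ(L/K) = 2.85 / 1227 = 0.002322 m/d (same in every zone)
Zone A: v = q/n = 0.002322/0.28 = 0.008293 m/d → t_A = 345/0.008293 = 41600 d
Zone B: v = q/n = 0.002322/0.09 = 0.02580 m/d → t_B = 629/0.02580 = 24380 d
Zone C: v = q/n = 0.002322/0.21 = 0.01106 m/d → t_C = 527/0.01106 = 47660 d
Total t = 41600 + 24380 + 47660 = 113600 d
   = 113600 / 365 = 311 yr

311 years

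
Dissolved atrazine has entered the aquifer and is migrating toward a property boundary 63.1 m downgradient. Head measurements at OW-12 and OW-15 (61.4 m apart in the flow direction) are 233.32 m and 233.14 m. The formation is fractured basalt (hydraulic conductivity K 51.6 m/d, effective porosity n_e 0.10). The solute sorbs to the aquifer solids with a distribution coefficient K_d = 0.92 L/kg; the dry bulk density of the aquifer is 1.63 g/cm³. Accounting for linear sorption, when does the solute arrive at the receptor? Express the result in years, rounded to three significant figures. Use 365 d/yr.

1.83 years

Hydraulic gradient i = (233.32 − 233.14) / 61.4 = 0.18 / 61.4 = 0.002932
Darcy flux q = K·i = 51.6 × 0.002932 = 0.1513 m/d
v_s = q/n_e = 0.1513/0.10 = 1.513 m/d
Retardation R = 1 + ρ_b·K_d/n = 1 + 1.63×0.92/0.10 = 16.00
Contaminant velocity v_c = v/R = 1.513/16.00 = 0.09457 m/d
t = L/v_c = 63.1/0.09457 = 667.2 d
   = 667.2/365 = 1.83 yr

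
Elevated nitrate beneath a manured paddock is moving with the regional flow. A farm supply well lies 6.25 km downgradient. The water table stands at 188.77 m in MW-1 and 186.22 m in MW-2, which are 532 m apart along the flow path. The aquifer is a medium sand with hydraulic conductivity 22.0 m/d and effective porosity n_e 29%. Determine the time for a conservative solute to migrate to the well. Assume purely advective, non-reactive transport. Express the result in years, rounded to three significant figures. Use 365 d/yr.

Hydraulic gradient i = (188.77 − 186.22) / 532 = 2.55 / 532 = 0.004793
Specific discharge q = 22.0 × 0.004793 = 0.1055 m/d
v = Ki/n = 22.0·0.004793/0.29 = 0.3636 m/d
L = 6.25 km = 6250 m
t = L / v = 6250 / 0.3636 = 17190 d
   = 17190 / 365 = 47.1 yr

47.1 years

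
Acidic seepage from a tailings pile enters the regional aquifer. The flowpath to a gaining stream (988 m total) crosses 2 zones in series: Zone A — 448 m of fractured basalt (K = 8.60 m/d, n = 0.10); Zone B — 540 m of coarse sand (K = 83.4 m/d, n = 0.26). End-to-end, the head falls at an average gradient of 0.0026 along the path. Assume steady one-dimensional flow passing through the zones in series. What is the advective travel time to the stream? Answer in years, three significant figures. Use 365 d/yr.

11.6 years

Continuity: the same q passes through each zone, so ΔH = q·Σ(L_j/K_j) — the zones act as resistances in series.
Σ(L/K) = 448/8.60 + 540/83.4 = 52.09 + 6.475 = 58.57 d
K_eq = L_total / Σ(L/K) = 988 / 58.57 = 16.87 m/d
q = K_eq · i = 16.87 × 0.0026 = 0.04386 m/d (same in every zone)
Zone A: v = q/n = 0.04386/0.10 = 0.4386 m/d → t_A = 448/0.4386 = 1021 d
Zone B: v = q/n = 0.04386/0.26 = 0.1687 m/d → t_B = 540/0.1687 = 3201 d
Total t = 1021 + 3201 = 4223 d
   = 4223 / 365 = 11.6 yr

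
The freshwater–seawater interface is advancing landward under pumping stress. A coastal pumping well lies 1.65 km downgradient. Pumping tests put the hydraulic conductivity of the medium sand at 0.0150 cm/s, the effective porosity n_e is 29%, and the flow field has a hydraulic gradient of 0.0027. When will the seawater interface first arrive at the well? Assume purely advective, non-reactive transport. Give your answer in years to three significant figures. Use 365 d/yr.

37.5 years

K = 0.0150 cm/s × 864 = 12.96 m/d
Specific discharge q = 12.96 × 0.0027 = 0.03499 m/d
Average linear velocity = 0.03499 / 0.29 = 0.1207 m/d
L = 1.65 km = 1650 m
t = L / v = 1650 / 0.1207 = 13670 d
   = 13670 / 365 = 37.5 yr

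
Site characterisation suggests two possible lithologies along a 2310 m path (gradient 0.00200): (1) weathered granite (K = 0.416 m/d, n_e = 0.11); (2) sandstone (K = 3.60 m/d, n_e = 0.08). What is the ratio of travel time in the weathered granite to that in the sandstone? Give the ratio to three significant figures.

11.9

Unit 1 (weathered granite): v = 0.416×0.0020/0.11 = 0.007564 m/d, t = 2310/0.007564 = 305400 d
Unit 2 (sandstone): v = 3.60×0.0020/0.08 = 0.09000 m/d, t = 2310/0.09000 = 25670 d
t(weathered granite) / t(sandstone) = 305400/25670 = 11.9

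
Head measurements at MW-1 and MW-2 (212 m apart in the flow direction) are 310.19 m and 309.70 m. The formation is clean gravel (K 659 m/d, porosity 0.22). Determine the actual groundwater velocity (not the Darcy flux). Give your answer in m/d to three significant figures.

6.92 m/d

Hydraulic gradient i = (310.19 − 309.70) / 212 = 0.49 / 212 = 0.002311
Darcy flux q = K·i = 659 × 0.002311 = 1.523 m/d
v = Ki/n = 659·0.002311/0.22 = 6.923 m/d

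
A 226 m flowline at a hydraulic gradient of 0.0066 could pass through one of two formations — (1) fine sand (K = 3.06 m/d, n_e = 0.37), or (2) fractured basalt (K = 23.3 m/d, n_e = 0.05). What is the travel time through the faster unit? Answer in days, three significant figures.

73.5 days

Unit 1 (fine sand): v = 3.06×0.0066/0.37 = 0.05458 m/d, t = 226/0.05458 = 4140 d
Unit 2 (fractured basalt): v = 23.3×0.0066/0.05 = 3.076 m/d, t = 226/3.076 = 73.48 d
Faster unit: t = 73.5 d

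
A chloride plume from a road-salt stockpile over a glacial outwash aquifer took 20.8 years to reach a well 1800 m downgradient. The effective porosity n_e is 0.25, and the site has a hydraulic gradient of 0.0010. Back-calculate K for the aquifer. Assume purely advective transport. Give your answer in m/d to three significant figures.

59.3 m/d

t = 20.8 years = 7592 d
v = L / t = 1800 / 7592 = 0.2371 m/d
K = v · n / i = 0.2371 × 0.25 / 0.0010 = 59.3 m/d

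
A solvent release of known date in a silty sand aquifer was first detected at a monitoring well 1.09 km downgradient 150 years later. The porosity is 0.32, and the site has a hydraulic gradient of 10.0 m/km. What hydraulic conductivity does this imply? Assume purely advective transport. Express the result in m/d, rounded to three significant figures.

t = 150 years = 54750 d
L = 1.09 km = 1090 m
v = L / t = 1090 / 54750 = 0.01991 m/d
K = v · n / i = 0.01991 × 0.32 / 0.010 = 0.637 m/d

0.637 m/d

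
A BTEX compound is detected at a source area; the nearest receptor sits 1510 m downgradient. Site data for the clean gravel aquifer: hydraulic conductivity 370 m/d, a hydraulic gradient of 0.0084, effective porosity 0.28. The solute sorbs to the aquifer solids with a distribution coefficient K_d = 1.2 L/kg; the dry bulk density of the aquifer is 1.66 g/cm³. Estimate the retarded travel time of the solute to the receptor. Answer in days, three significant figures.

Darcy flux q = K·i = 370 × 0.0084 = 3.108 m/d
v_s = q/n_e = 3.108/0.28 = 11.10 m/d
Retardation R = 1 + ρ_b·K_d/n = 1 + 1.66×1.2/0.28 = 8.114
Contaminant velocity v_c = v/R = 11.10/8.114 = 1.368 m/d
t = L/v_c = 1510/1.368 = 1104 d

1100 days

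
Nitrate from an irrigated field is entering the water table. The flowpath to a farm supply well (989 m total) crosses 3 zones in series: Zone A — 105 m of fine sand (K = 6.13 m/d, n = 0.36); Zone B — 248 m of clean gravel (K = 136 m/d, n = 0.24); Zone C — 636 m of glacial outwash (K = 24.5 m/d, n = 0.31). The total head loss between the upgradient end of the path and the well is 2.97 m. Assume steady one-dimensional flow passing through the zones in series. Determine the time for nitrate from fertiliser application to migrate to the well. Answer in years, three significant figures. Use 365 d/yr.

12.2 years

Steady 1-D flow in series ⇒ the Darcy flux q is identical in every zone and the zone head losses add (resistances L/K in series).
Σ(L/K) = 105/6.13 + 248/136 + 636/24.5 = 17.13 + 1.824 + 25.96 = 44.91 d
q = ΔH / Σ(L/K) = 2.97 / 44.91 = 0.06613 m/d (same in every zone)
Zone A: v = q/n = 0.06613/0.36 = 0.1837 m/d → t_A = 105/0.1837 = 571.6 d
Zone B: v = q/n = 0.06613/0.24 = 0.2755 m/d → t_B = 248/0.2755 = 900.0 d
Zone C: v = q/n = 0.06613/0.31 = 0.2133 m/d → t_C = 636/0.2133 = 2981 d
Total t = 571.6 + 900.0 + 2981 = 4453 d
   = 4453 / 365 = 12.2 yr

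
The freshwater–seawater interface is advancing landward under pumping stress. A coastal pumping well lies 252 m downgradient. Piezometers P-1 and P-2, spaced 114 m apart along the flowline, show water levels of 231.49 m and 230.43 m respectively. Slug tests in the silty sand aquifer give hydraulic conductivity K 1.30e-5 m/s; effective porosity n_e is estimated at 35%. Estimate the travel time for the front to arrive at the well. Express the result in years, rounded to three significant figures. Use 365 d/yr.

Hydraulic gradient i = (231.49 − 230.43) / 114 = 1.06 / 114 = 0.009298
K = 1.30e-5 m/s × 86400 s/d = 1.123 m/d
q = Ki = 1.123 × 0.009298 = 0.01044 m/d
Average linear velocity = 0.01044 / 0.35 = 0.02984 m/d
t = L / v = 252 / 0.02984 = 8445 d
   = 8445 / 365 = 23.1 yr

23.1 years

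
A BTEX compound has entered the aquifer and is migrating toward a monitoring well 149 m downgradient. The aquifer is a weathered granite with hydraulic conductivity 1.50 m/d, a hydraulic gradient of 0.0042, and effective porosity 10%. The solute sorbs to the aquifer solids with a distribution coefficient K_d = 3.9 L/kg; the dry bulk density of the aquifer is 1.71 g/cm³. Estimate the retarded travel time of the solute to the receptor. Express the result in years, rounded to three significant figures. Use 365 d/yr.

Specific discharge q = 1.50 × 0.0042 = 0.006300 m/d
v = Ki/n = 1.50·0.0042/0.10 = 0.06300 m/d
Retardation R = 1 + ρ_b·K_d/n = 1 + 1.71×3.9/0.10 = 67.69
Contaminant velocity v_c = v/R = 0.06300/67.69 = 9.307e-4 m/d
t = L/v_c = 149/9.307e-4 = 160100 d
   = 160100/365 = 439 yr

439 years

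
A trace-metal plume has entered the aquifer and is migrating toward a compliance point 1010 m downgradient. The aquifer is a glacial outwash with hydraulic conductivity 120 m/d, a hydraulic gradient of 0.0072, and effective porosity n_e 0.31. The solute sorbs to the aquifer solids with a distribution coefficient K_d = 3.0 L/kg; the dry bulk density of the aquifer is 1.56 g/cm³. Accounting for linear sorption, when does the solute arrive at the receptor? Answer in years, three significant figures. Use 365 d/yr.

Specific discharge q = 120 × 0.0072 = 0.8640 m/d
Average linear velocity = 0.8640 / 0.31 = 2.787 m/d
Retardation R = 1 + ρ_b·K_d/n = 1 + 1.56×3.0/0.31 = 16.10
Contaminant velocity v_c = v/R = 2.787/16.10 = 0.1731 m/d
t = L/v_c = 1010/0.1731 = 5833 d
   = 5833/365 = 16.0 yr

16.0 years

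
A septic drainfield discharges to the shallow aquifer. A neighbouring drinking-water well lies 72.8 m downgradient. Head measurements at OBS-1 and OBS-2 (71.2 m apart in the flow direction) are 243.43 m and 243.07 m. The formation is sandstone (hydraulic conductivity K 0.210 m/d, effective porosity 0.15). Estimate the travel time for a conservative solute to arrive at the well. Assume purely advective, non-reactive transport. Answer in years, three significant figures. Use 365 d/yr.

Hydraulic gradient i = (243.43 − 243.07) / 71.2 = 0.36 / 71.2 = 0.005056
q = Ki = 0.210 × 0.005056 = 0.001062 m/d
Average linear velocity = 0.001062 / 0.15 = 0.007079 m/d
t = L / v = 72.8 / 0.007079 = 10280 d
   = 10280 / 365 = 28.2 yr

28.2 years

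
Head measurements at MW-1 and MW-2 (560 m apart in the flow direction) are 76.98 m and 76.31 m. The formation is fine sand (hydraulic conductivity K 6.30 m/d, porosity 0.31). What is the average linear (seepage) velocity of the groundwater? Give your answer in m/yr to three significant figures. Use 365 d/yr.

Hydraulic gradient i = (76.98 − 76.31) / 560 = 0.67 / 560 = 0.001196
q = Ki = 6.30 × 0.001196 = 0.007538 m/d
Seepage velocity v = q / n = 0.007538 / 0.31 = 0.02431 m/d
   = 0.02431 × 365 = 8.87 m/yr

8.87 m/yr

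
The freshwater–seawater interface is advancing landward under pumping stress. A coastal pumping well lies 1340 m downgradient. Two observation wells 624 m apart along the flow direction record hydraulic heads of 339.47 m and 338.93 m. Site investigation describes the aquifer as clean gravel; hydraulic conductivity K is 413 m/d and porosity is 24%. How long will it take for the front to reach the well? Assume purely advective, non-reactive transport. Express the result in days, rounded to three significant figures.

900 days

Hydraulic gradient i = (339.47 − 338.93) / 624 = 0.54 / 624 = 8.654e-4
Specific discharge q = 413 × 8.654e-4 = 0.3574 m/d
v_s = q/n_e = 0.3574/0.24 = 1.489 m/d
t = L / v = 1340 / 1.489 = 899.8 d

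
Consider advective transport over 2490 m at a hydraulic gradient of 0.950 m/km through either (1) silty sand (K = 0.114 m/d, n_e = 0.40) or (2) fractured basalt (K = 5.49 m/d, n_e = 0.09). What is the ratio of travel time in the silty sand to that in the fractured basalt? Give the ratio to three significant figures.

Unit 1 (silty sand): v = 0.114×9.5e-4/0.40 = 2.708e-4 m/d, t = 2490/2.708e-4 = 9.197e6 d
Unit 2 (fractured basalt): v = 5.49×9.5e-4/0.09 = 0.05795 m/d, t = 2490/0.05795 = 42970 d
t(silty sand) / t(fractured basalt) = 9.197e6/42970 = 214

214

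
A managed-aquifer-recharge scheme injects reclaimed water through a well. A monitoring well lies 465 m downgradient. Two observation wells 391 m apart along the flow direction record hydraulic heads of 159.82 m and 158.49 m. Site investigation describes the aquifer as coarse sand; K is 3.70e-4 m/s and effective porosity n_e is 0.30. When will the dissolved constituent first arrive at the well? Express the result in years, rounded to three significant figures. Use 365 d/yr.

3.51 years

Hydraulic gradient i = (159.82 − 158.49) / 391 = 1.33 / 391 = 0.003402
K = 3.70e-4 m/s × 86400 s/d = 31.97 m/d
Specific discharge q = 31.97 × 0.003402 = 0.1087 m/d
Seepage velocity v = q / n = 0.1087 / 0.30 = 0.3625 m/d
t = L / v = 465 / 0.3625 = 1283 d
   = 1283 / 365 = 3.51 yr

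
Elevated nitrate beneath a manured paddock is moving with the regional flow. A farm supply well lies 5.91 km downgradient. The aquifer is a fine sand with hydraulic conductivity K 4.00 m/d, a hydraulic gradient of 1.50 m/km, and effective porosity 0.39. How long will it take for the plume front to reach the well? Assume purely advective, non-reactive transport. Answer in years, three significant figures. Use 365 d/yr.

1050 years

q = Ki = 4.00 × 0.0015 = 0.006000 m/d
Average linear velocity = 0.006000 / 0.39 = 0.01538 m/d
L = 5.91 km = 5910 m
t = L / v = 5910 / 0.01538 = 384200 d
   = 384200 / 365 = 1050 yr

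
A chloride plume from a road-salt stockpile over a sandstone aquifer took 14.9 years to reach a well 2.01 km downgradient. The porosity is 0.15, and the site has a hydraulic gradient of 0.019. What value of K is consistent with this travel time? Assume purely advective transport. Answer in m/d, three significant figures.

2.92 m/d

t = 14.9 years = 5439 d
L = 2.01 km = 2010 m
v = L / t = 2010 / 5439 = 0.3696 m/d
K = v · n / i = 0.3696 × 0.15 / 0.019 = 2.92 m/d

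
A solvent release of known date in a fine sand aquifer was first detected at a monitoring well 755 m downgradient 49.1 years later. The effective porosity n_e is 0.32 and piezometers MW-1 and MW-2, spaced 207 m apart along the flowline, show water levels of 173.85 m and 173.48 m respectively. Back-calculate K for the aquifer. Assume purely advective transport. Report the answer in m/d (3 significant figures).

7.54 m/d

Hydraulic gradient i = (173.85 − 173.48) / 207 = 0.37 / 207 = 0.001787
t = 49.1 years = 17920 d
v = L / t = 755 / 17920 = 0.04213 m/d
K = v · n / i = 0.04213 × 0.32 / 0.001787 = 7.54 m/d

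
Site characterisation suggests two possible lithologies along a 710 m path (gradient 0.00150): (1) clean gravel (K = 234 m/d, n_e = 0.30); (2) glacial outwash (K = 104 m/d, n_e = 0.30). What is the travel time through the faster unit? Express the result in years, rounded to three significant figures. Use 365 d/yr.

1.66 years

Unit 1 (clean gravel): v = 234×0.0015/0.30 = 1.170 m/d, t = 710/1.170 = 606.8 d
Unit 2 (glacial outwash): v = 104×0.0015/0.30 = 0.5200 m/d, t = 710/0.5200 = 1365 d
Faster: 606.8 d / 365 = 1.66 yr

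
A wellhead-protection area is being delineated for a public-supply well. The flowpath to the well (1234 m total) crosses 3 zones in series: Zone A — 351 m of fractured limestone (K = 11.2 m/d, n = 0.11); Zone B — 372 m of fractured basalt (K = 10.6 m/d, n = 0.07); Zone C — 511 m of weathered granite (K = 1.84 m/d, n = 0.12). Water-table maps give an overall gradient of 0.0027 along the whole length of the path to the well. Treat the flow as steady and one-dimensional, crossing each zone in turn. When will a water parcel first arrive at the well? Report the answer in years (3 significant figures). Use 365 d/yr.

Steady 1-D flow in series ⇒ the Darcy flux q is identical in every zone and the zone head losses add (resistances L/K in series).
Σ(L/K) = 351/11.2 + 372/10.6 + 511/1.84 = 31.34 + 35.09 + 277.7 = 344.2 d
K_eq = L_total / Σ(L/K) = 1234 / 344.2 = 3.586 m/d
q = K_eq · i = 3.586 × 0.0027 = 0.009681 m/d (same in every zone)
Zone A: v = q/n = 0.009681/0.11 = 0.08801 m/d → t_A = 351/0.08801 = 3988 d
Zone B: v = q/n = 0.009681/0.07 = 0.1383 m/d → t_B = 372/0.1383 = 2690 d
Zone C: v = q/n = 0.009681/0.12 = 0.08068 m/d → t_C = 511/0.08068 = 6334 d
Total t = 3988 + 2690 + 6334 = 13010 d
   = 13010 / 365 = 35.6 yr

35.6 years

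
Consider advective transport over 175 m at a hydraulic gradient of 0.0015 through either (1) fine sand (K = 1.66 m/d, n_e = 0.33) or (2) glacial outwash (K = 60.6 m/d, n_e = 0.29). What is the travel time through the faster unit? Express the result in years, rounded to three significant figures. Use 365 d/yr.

1.53 years

Unit 1 (fine sand): v = 1.66×0.0015/0.33 = 0.007545 m/d, t = 175/0.007545 = 23190 d
Unit 2 (glacial outwash): v = 60.6×0.0015/0.29 = 0.3134 m/d, t = 175/0.3134 = 558.3 d
Faster: 558.3 d / 365 = 1.53 yr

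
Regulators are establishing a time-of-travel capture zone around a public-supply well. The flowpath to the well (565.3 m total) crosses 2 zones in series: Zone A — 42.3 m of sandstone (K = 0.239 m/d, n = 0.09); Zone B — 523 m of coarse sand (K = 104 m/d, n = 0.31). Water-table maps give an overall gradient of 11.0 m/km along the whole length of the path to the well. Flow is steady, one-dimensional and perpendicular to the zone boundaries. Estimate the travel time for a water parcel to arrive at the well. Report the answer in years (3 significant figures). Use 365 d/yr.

13.3 years

Continuity: the same q passes through each zone, so ΔH = q·Σ(L_j/K_j) — the zones act as resistances in series.
Σ(L/K) = 42.3/0.239 + 523/104 = 177.0 + 5.029 = 182.0 d
K_eq = L_total / Σ(L/K) = 565.3 / 182.0 = 3.106 m/d
q = K_eq · i = 3.106 × 0.011 = 0.03416 m/d (same in every zone)
Zone A: v = q/n = 0.03416/0.09 = 0.3796 m/d → t_A = 42.3/0.3796 = 111.4 d
Zone B: v = q/n = 0.03416/0.31 = 0.1102 m/d → t_B = 523/0.1102 = 4746 d
Total t = 111.4 + 4746 = 4857 d
   = 4857 / 365 = 13.3 yr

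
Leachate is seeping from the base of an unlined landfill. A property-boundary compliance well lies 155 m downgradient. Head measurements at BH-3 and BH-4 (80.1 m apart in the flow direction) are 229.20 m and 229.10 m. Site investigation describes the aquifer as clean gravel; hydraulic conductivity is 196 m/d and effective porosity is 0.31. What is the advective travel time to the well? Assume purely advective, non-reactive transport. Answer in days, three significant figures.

196 days

Hydraulic gradient i = (229.20 − 229.10) / 80.1 = 0.10 / 80.1 = 0.001248
Specific discharge q = 196 × 0.001248 = 0.2447 m/d
Seepage velocity v = q / n = 0.2447 / 0.31 = 0.7893 m/d
t = L / v = 155 / 0.7893 = 196.4 d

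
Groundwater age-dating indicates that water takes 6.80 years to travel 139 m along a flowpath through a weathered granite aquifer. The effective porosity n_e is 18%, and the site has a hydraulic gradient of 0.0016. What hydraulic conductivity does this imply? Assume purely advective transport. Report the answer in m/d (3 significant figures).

6.30 m/d

t = 6.80 years = 2482 d
v = L / t = 139 / 2482 = 0.05600 m/d
K = v · n / i = 0.05600 × 0.18 / 0.0016 = 6.30 m/d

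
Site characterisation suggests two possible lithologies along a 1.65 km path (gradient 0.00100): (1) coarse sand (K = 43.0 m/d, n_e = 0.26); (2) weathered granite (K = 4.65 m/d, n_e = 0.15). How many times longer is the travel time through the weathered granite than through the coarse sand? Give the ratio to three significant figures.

5.33

Unit 1 (coarse sand): v = 43.0×0.0010/0.26 = 0.1654 m/d, t = 1650/0.1654 = 9977 d
Unit 2 (weathered granite): v = 4.65×0.0010/0.15 = 0.03100 m/d, t = 1650/0.03100 = 53230 d
t(weathered granite) / t(coarse sand) = 53230/9977 = 5.33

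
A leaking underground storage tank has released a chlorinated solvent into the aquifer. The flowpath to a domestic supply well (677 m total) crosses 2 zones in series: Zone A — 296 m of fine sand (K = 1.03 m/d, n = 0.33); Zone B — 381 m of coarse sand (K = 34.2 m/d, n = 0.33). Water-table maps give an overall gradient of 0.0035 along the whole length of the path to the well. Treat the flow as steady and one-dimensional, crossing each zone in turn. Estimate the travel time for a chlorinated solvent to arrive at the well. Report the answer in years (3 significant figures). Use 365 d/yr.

77.1 years

For zones in series the flux q is common to all zones; the equivalent conductivity is the harmonic (thickness-weighted) mean, K_eq = L_total / Σ(L_j/K_j).
Σ(L/K) = 296/1.03 + 381/34.2 = 287.4 + 11.14 = 298.5 d
K_eq = L_total / Σ(L/K) = 677 / 298.5 = 2.268 m/d
q = K_eq · i = 2.268 × 0.0035 = 0.007938 m/d (same in every zone)
Zone A: v = q/n = 0.007938/0.33 = 0.02405 m/d → t_A = 296/0.02405 = 12310 d
Zone B: v = q/n = 0.007938/0.33 = 0.02405 m/d → t_B = 381/0.02405 = 15840 d
Total t = 12310 + 15840 = 28150 d
   = 28150 / 365 = 77.1 yr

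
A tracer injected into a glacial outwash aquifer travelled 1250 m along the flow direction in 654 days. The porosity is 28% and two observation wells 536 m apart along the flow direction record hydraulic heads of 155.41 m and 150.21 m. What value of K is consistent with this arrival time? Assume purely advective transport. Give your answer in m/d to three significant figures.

55.2 m/d

Hydraulic gradient i = (155.41 − 150.21) / 536 = 5.20 / 536 = 0.009701
v = L / t = 1250 / 654 = 1.911 m/d
K = v · n / i = 1.911 × 0.28 / 0.009701 = 55.2 m/d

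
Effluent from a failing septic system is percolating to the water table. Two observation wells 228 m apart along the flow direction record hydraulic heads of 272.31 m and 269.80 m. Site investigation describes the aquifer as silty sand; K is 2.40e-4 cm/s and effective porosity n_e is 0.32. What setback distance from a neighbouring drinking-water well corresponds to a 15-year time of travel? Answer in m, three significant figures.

Hydraulic gradient i = (272.31 − 269.80) / 228 = 2.51 / 228 = 0.01101
K = 2.40e-4 cm/s × 864 = 0.2074 m/d
Darcy flux q = K·i = 0.2074 × 0.01101 = 0.002283 m/d
v = Ki/n = 0.2074·0.01101/0.32 = 0.007134 m/d
T = 15 yr × 365 = 5475 d
L = v × T = 0.007134 × 5475 = 39.06 m

39.1 m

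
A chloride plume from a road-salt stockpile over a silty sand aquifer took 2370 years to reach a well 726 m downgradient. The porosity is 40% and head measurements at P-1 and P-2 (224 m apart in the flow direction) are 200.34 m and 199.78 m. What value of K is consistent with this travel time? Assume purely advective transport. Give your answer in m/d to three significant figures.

Hydraulic gradient i = (200.34 − 199.78) / 224 = 0.56 / 224 = 0.002500
t = 2370 years = 865100 d
v = L / t = 726 / 865100 = 8.393e-4 m/d
K = v · n / i = 8.393e-4 × 0.40 / 0.002500 = 0.134 m/d

0.134 m/d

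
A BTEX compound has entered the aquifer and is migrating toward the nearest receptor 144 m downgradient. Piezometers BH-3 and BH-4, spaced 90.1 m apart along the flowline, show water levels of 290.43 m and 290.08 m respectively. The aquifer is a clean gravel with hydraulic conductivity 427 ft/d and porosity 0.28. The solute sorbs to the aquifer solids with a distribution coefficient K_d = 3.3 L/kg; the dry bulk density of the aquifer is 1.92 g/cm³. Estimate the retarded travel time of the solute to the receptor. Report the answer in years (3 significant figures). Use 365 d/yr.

Hydraulic gradient i = (290.43 − 290.08) / 90.1 = 0.35 / 90.1 = 0.003885
K = 427 ft/d × 0.3048 = 130.1 m/d
Specific discharge q = 130.1 × 0.003885 = 0.5056 m/d
Seepage velocity v = q / n = 0.5056 / 0.28 = 1.806 m/d
Retardation R = 1 + ρ_b·K_d/n = 1 + 1.92×3.3/0.28 = 23.63
Contaminant velocity v_c = v/R = 1.806/23.63 = 0.07642 m/d
t = L/v_c = 144/0.07642 = 1884 d
   = 1884/365 = 5.16 yr

5.16 years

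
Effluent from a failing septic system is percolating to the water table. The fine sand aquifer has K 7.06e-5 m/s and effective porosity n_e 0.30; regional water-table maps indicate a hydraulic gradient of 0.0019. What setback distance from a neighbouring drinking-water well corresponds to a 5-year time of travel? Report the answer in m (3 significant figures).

K = 7.06e-5 m/s × 86400 s/d = 6.100 m/d
q = Ki = 6.100 × 0.0019 = 0.01159 m/d
Average linear velocity = 0.01159 / 0.30 = 0.03863 m/d
T = 5 yr × 365 = 1825 d
L = v × T = 0.03863 × 1825 = 70.50 m

70.5 m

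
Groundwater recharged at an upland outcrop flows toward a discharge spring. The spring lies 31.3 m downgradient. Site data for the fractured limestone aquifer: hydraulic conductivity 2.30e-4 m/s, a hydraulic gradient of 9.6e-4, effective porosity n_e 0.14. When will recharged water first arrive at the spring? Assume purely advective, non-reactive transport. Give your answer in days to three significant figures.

230 days

K = 2.30e-4 m/s × 86400 s/d = 19.87 m/d
Specific discharge q = 19.87 × 9.6e-4 = 0.01908 m/d
v_s = q/n_e = 0.01908/0.14 = 0.1363 m/d
t = L / v = 31.3 / 0.1363 = 229.7 d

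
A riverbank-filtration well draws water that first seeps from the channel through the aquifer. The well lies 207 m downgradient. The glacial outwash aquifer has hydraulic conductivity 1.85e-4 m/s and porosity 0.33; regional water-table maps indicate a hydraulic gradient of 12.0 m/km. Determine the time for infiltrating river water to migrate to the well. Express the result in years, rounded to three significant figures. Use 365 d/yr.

K = 1.85e-4 m/s × 86400 s/d = 15.98 m/d
Darcy flux q = K·i = 15.98 × 0.012 = 0.1918 m/d
Average linear velocity = 0.1918 / 0.33 = 0.5812 m/d
t = L / v = 207 / 0.5812 = 356.1 d
   = 356.1 / 365 = 0.976 yr

0.976 years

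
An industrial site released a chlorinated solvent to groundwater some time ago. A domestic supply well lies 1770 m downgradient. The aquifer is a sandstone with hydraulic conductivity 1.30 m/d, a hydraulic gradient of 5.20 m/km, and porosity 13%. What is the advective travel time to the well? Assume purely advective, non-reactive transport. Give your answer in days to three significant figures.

Darcy flux q = K·i = 1.30 × 0.0052 = 0.006760 m/d
v = Ki/n = 1.30·0.0052/0.13 = 0.05200 m/d
t = L / v = 1770 / 0.05200 = 34040 d

34000 days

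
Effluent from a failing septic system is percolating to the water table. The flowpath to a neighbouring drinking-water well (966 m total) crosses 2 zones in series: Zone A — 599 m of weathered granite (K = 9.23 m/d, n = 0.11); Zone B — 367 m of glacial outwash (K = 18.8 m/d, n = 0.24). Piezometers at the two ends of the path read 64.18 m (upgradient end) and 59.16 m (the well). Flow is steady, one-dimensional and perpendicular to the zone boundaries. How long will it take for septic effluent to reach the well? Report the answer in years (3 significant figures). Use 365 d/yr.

Total head drop ΔH = 64.18 − 59.16 = 5.02 m
Steady 1-D flow in series ⇒ the Darcy flux q is identical in every zone and the zone head losses add (resistances L/K in series).
Σ(L/K) = 599/9.23 + 367/18.8 = 64.90 + 19.52 = 84.42 d
q = ΔH / Σ(L/K) = 5.02 / 84.42 = 0.05947 m/d (same in every zone)
Zone A: v = q/n = 0.05947/0.11 = 0.5406 m/d → t_A = 599/0.5406 = 1108 d
Zone B: v = q/n = 0.05947/0.24 = 0.2478 m/d → t_B = 367/0.2478 = 1481 d
Total t = 1108 + 1481 = 2589 d
   = 2589 / 365 = 7.09 yr

7.09 years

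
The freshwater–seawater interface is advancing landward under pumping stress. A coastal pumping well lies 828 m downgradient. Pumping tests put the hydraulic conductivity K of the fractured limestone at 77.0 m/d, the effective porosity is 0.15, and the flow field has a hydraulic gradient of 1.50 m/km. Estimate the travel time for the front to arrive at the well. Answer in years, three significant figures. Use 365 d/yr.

2.95 years

Darcy flux q = K·i = 77.0 × 0.0015 = 0.1155 m/d
Average linear velocity = 0.1155 / 0.15 = 0.7700 m/d
t = L / v = 828 / 0.7700 = 1075 d
   = 1075 / 365 = 2.95 yr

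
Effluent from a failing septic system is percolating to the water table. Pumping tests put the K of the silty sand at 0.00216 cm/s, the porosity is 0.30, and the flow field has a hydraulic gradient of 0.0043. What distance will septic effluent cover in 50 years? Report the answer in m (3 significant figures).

K = 0.00216 cm/s × 864 = 1.866 m/d
Specific discharge q = 1.866 × 0.0043 = 0.008025 m/d
v_s = q/n_e = 0.008025/0.30 = 0.02675 m/d
T = 50 yr × 365 = 18250 d
L = v × T = 0.02675 × 18250 = 488.2 m

488 m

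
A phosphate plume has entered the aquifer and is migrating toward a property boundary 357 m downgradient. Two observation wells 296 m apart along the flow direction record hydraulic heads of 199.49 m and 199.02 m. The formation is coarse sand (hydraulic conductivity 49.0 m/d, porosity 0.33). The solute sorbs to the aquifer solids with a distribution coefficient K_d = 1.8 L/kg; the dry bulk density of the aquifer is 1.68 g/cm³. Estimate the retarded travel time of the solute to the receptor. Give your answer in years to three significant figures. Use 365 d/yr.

42.2 years

Hydraulic gradient i = (199.49 − 199.02) / 296 = 0.47 / 296 = 0.001588
Darcy flux q = K·i = 49.0 × 0.001588 = 0.07780 m/d
Average linear velocity = 0.07780 / 0.33 = 0.2358 m/d
Retardation R = 1 + ρ_b·K_d/n = 1 + 1.68×1.8/0.33 = 10.16
Contaminant velocity v_c = v/R = 0.2358/10.16 = 0.02320 m/d
t = L/v_c = 357/0.02320 = 15390 d
   = 15390/365 = 42.2 yr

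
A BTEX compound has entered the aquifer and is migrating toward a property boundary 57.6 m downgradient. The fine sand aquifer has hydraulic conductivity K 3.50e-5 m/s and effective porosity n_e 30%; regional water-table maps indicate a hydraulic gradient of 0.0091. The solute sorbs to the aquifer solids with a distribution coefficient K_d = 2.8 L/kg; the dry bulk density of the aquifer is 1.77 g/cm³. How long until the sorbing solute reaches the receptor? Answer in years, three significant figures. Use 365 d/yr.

30.1 years

K = 3.50e-5 m/s × 86400 s/d = 3.024 m/d
Darcy flux q = K·i = 3.024 × 0.0091 = 0.02752 m/d
Seepage velocity v = q / n = 0.02752 / 0.30 = 0.09173 m/d
Retardation R = 1 + ρ_b·K_d/n = 1 + 1.77×2.8/0.30 = 17.52
Contaminant velocity v_c = v/R = 0.09173/17.52 = 0.005236 m/d
t = L/v_c = 57.6/0.005236 = 11000 d
   = 11000/365 = 30.1 yr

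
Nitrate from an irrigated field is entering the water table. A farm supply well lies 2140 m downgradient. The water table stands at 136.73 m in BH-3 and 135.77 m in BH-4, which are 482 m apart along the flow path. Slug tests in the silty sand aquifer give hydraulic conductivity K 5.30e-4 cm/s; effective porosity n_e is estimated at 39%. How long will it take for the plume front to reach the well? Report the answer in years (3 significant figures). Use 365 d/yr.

Hydraulic gradient i = (136.73 − 135.77) / 482 = 0.96 / 482 = 0.001992
K = 5.30e-4 cm/s × 864 = 0.4579 m/d
q = Ki = 0.4579 × 0.001992 = 9.120e-4 m/d
Average linear velocity = 9.120e-4 / 0.39 = 0.002339 m/d
t = L / v = 2140 / 0.002339 = 915100 d
   = 915100 / 365 = 2510 yr

2510 years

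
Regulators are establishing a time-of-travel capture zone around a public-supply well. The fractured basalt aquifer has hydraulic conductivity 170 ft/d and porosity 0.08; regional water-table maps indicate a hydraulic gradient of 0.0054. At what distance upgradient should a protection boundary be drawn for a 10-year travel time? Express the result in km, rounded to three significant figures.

K = 170 ft/d × 0.3048 = 51.82 m/d
q = Ki = 51.82 × 0.0054 = 0.2798 m/d
Average linear velocity = 0.2798 / 0.08 = 3.498 m/d
T = 10 yr × 365 = 3650 d
L = v × T = 3.498 × 3650 = 12770 m
   = 12.8 km

12.8 km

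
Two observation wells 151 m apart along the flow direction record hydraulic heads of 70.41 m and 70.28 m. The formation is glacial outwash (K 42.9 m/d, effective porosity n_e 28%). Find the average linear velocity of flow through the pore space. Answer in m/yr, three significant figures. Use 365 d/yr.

Hydraulic gradient i = (70.41 − 70.28) / 151 = 0.13 / 151 = 8.609e-4
Specific discharge q = 42.9 × 8.609e-4 = 0.03693 m/d
v_s = q/n_e = 0.03693/0.28 = 0.1319 m/d
   = 0.1319 × 365 = 48.1 m/yr

48.1 m/yr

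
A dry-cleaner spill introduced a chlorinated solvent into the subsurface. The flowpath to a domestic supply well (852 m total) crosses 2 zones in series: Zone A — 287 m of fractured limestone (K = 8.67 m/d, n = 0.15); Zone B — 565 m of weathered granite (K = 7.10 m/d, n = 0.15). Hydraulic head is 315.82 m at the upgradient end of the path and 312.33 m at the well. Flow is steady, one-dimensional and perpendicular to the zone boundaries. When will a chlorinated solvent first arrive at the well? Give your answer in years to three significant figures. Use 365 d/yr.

11.3 years

Total head drop ΔH = 315.82 − 312.33 = 3.49 m
Steady 1-D flow in series ⇒ the Darcy flux q is identical in every zone and the zone head losses add (resistances L/K in series).
Σ(L/K) = 287/8.67 + 565/7.10 = 33.10 + 79.58 = 112.7 d
q = ΔH / Σ(L/K) = 3.49 / 112.7 = 0.03097 m/d (same in every zone)
Zone A: v = q/n = 0.03097/0.15 = 0.2065 m/d → t_A = 287/0.2065 = 1390 d
Zone B: v = q/n = 0.03097/0.15 = 0.2065 m/d → t_B = 565/0.2065 = 2736 d
Total t = 1390 + 2736 = 4126 d
   = 4126 / 365 = 11.3 yr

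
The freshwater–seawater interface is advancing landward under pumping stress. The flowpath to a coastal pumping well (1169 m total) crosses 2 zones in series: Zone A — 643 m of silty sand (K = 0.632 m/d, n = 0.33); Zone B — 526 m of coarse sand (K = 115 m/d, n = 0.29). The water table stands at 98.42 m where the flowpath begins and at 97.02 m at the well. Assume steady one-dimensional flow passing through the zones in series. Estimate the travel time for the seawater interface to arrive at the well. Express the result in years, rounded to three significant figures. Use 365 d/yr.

Total head drop ΔH = 98.42 − 97.02 = 1.40 m
Continuity: the same q passes through each zone, so ΔH = q·Σ(L_j/K_j) — the zones act as resistances in series.
Σ(L/K) = 643/0.632 + 526/115 = 1017 + 4.574 = 1022 d
q = ΔH / Σ(L/K) = 1.40 / 1022 = 0.001370 m/d (same in every zone)
Zone A: v = q/n = 0.001370/0.33 = 0.004151 m/d → t_A = 643/0.004151 = 154900 d
Zone B: v = q/n = 0.001370/0.29 = 0.004724 m/d → t_B = 526/0.004724 = 111400 d
Total t = 154900 + 111400 = 266200 d
   = 266200 / 365 = 729 yr

729 years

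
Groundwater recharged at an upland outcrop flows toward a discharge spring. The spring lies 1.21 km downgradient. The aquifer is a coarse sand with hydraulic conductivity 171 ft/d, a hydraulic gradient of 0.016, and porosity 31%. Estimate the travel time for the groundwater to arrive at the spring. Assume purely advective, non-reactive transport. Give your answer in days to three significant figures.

K = 171 ft/d × 0.3048 = 52.12 m/d
Specific discharge q = 52.12 × 0.016 = 0.8339 m/d
v = Ki/n = 52.12·0.016/0.31 = 2.690 m/d
L = 1.21 km = 1210 m
t = L / v = 1210 / 2.690 = 449.8 d

450 days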